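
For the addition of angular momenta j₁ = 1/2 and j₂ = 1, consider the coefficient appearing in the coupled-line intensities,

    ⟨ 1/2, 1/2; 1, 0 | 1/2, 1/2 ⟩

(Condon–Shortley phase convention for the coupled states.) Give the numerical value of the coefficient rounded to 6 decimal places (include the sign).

+√(1/3) = +0.577350

triangle: 1!·0!·1!/3! = 1/6
(j±m)!: 1!·0!·1!·1!·1!·0! = 1
prefactor² = (2J+1)·Δ·N² = 1/3
  k=0: +1/(0!·1!·0!·1!·0!·0!) = 1
Σ = 1  ⇒  CG² = 1/3·1² = 1/3
CG = +√(1/3) = +0.577350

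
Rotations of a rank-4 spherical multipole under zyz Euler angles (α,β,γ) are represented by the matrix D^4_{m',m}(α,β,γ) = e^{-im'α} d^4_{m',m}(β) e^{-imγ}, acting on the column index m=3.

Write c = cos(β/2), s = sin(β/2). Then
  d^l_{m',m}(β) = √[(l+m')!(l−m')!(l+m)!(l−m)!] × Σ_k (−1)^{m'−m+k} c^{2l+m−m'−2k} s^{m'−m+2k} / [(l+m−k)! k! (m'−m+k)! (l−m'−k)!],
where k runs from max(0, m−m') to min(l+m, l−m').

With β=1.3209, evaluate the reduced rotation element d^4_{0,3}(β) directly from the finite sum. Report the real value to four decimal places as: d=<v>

d^4_{0,3}(β=1.3209) via the finite sum:
With c≡cos(β/2)=0.789716 and s≡sin(β/2)=0.613472, N=[24·24·5040·1]^{1/2}=1703.830978
k: max(0,(3)−(0))=3 … min(4+(3),4−(0))=4
  k=3: (−1)^0·1703.8310/(144)·0.7897^5·0.6135^3 = +0.839082
  k=4: (−1)^1·1703.8310/(144)·0.7897^3·0.6135^5 = -0.506351
d^4_{0,3}(1.3209) = +0.839082 -0.506351 = +0.332730

d=0.3327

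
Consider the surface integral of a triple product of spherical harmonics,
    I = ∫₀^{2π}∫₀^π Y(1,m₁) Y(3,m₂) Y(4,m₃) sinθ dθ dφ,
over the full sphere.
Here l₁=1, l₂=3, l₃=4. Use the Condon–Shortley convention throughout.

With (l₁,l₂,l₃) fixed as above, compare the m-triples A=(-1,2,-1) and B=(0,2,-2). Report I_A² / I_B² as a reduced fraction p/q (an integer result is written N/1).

1/4

l's match ⇒ only the (l;m) 3-j factors differ between A and B.
A: triangle coeff Δ(1,3,4) = 1/252; Σ_t [0,0]: t=0:+1/240 = 1/240; (3j)²=1/84 [(1 3 4; -1 2 -1)], sign=-1
B: triangle coeff Δ(1,3,4) = 1/252; Σ_t [0,0]: t=0:+1/120 = 1/120; (3j)²=1/21 [(1 3 4; 0 2 -2)], sign=+1
I_A²/I_B² = (1/84)/(1/21) = 1/4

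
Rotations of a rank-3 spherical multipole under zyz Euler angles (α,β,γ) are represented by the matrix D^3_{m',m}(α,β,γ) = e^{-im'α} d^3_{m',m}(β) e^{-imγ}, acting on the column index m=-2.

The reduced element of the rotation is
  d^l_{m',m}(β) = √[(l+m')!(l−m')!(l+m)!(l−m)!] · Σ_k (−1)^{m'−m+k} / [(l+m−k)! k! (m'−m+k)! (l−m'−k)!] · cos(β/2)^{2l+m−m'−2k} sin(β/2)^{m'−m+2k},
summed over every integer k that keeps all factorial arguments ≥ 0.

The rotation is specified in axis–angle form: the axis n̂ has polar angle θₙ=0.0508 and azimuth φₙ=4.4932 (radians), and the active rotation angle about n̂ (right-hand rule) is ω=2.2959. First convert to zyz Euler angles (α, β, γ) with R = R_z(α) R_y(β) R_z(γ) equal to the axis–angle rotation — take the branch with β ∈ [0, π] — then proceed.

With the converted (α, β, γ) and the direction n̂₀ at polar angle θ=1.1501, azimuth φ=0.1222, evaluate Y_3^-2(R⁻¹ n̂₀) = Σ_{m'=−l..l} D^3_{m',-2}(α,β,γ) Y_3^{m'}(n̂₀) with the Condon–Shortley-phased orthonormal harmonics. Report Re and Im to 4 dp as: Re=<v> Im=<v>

Axis–angle → zyz. n̂ = (sinθₙcosφₙ, sinθₙsinφₙ, cosθₙ) = (-0.011041, -0.049563, +0.998710), ω = 2.2959.
R = I cosω + sinω [n̂]ₓ + (1−cosω) n̂n̂ᵀ gives
  R = [-0.663010, -0.746555, -0.055435; +0.748375, -0.659127, -0.074064; +0.018755, -0.090591, +0.995712]
β = atan2(√(R₁₃²+R₂₃²), R₃₃) = 0.092645; α = atan2(R₂₃, R₁₃) mod 2π = 4.069870; γ = atan2(R₃₂, −R₃₁) mod 2π = 4.508248
Need the full column D^3_{m',-2} for m'=−3..3 at α=4.0699, β=0.0926, γ=4.5082.
cos(β/2)=0.998927, sin(β/2)=0.046306
d^3_{-3,-2}: single k=1 term ⇒ +0.112819;  D = -0.081382+0.078134i
d^3_{-2,-2}: k∈[0..1] ⇒ +0.993581 -0.010675 = +0.982906;  D = -0.120127-0.975538i
d^3_{-1,-2}: k∈[0..1] ⇒ -0.145648 +0.000626 = -0.145022;  D = -0.125853-0.072058i
d^3_{0,-2}: k∈[0..1] ⇒ +0.011694 -0.000025 = +0.011669;  D = -0.010710+0.004633i
d^3_{1,-2}: k∈[0..1] ⇒ -0.000626 +0.000001 = -0.000625;  D = -0.000145+0.000608i
d^3_{2,-2}: k∈[0..1] ⇒ +0.000023 -0.000000 = +0.000023;  D = +0.000015+0.000018i
d^3_{3,-2}: single k=0 term ⇒ -0.000001;  D = +0.000001-0.000000i
Y_3^{m'}(θ=1.1501,φ=0.1222) and Σ D·Y over m':
  (-0.0814+0.0781i)·(+0.2962-0.1137i)  (-0.1201-0.9755i)·(+0.3374-0.0841i)  (-0.1259-0.0721i)·(-0.0486+0.0060i)  (-0.0107+0.0046i)·(-0.3301+0.0000i)  (-0.0001+0.0006i)·(+0.0486+0.0060i)  (+0.0000+0.0000i)·(+0.3374+0.0841i)  (+0.0000-0.0000i)·(-0.2962-0.1137i)
Y_3^-2(R⁻¹ n̂) = -0.127768-0.285403i

Re=-0.1278 Im=-0.2854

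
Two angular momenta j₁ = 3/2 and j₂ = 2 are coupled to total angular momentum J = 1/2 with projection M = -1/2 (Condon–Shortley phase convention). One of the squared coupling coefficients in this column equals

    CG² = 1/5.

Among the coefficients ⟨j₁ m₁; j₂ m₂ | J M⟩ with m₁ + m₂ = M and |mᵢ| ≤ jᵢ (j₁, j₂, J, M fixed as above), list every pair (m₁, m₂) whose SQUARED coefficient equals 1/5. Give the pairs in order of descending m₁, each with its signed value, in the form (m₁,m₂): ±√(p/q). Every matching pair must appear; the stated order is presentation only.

(-1/2,0): +√(1/5)

Admissible pairs with m₁+m₂ = M = -1/2: (-3/2,1), (-1/2,0), (1/2,-1), (3/2,-2)
  (m₁,m₂)=(3/2,-2): CG² = 2/5, CG = +√(2/5)
  (m₁,m₂)=(1/2,-1): CG² = 3/10, CG = −√(3/10)
  (m₁,m₂)=(-1/2,0): CG² = 1/5, CG = +√(1/5)   ← matches the target
  (m₁,m₂)=(-3/2,1): CG² = 1/10, CG = −√(1/10)
Pairs with CG² = 1/5: (-1/2,0): +√(1/5)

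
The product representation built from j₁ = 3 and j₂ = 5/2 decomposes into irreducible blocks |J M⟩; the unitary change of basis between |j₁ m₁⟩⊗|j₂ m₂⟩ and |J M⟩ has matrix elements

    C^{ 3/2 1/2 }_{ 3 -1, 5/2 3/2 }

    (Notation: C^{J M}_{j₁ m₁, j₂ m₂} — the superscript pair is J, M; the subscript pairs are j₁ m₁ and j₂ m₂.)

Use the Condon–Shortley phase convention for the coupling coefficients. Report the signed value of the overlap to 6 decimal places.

-0.483046  (= −√(7/30))

j₁+j₂−J=4  J+j₁−j₂=2  J−j₁+j₂=1  j₁+j₂+J+1=8
(j₁±m₁, j₂±m₂, J±M) = (2,4,4,1,2,1)
P² = 384/35
sum k=3..4:
  [3] −1/6 = -1/6
  [4] +1/48 = 1/48
S = -7/48
C² = P²·S² = 7/30 ; C = -0.483046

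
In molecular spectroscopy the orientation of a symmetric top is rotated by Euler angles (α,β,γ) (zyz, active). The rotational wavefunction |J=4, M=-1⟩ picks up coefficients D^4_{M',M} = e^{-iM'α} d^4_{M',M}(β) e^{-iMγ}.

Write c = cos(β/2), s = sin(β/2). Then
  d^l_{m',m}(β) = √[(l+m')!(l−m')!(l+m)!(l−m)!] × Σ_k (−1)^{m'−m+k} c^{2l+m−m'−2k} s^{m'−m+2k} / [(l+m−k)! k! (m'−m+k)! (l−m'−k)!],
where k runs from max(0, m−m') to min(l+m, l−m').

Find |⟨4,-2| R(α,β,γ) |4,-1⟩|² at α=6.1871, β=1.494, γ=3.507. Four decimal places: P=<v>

P=0.0762

Split into d^4_{-2,-1}(β=1.4940) × two z-phases.
Half-angle: c=0.733730, s=0.679441. N=√(2·720·6·120)=1018.233765
k∈{1,2,3} keeps every argument non-negative
  k=1: (−1)^0·1018.2338/(240)·0.7337^7·0.6794^1 = +0.330023
  k=2: (−1)^1·1018.2338/(48)·0.7337^5·0.6794^3 = -1.414958
  k=3: (−1)^2·1018.2338/(72)·0.7337^3·0.6794^5 = +0.808877
d^4_{-2,-1}(1.4940) = +0.330023 -1.414958 +0.808877 = -0.276059
|D^4_{-2,-1}|² = |d^4_{-2,-1}(β)|² = (-0.276059)² = 0.076209 (the z-rotation phases have unit modulus)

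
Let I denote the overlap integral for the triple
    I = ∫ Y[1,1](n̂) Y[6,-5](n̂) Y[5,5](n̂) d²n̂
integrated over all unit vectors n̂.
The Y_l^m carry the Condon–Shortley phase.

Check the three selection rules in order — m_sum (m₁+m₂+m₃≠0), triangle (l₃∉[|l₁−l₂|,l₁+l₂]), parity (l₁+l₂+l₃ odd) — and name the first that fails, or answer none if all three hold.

m_sum

azimuthal sum: 1 − 5 + 5 = 1  ✗
5 ≤ 5 ≤ 7 (triangle on l)
L = 1 + 6 + 5 = 12 (even)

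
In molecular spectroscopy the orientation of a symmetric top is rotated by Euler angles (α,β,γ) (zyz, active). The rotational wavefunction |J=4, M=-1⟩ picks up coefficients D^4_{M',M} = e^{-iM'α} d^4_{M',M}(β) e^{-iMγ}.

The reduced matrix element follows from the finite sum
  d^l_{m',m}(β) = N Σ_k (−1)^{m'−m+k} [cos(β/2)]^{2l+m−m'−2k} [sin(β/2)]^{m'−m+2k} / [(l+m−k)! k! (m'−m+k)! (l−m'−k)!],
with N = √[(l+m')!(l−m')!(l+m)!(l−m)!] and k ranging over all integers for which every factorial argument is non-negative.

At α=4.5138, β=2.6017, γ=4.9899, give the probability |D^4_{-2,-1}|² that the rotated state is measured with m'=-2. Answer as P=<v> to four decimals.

P=0.0391

Split into d^4_{-2,-1}(β=2.6017) × two z-phases.
Half-angle: c=0.266680, s=0.963785. N=√(2·720·6·120)=1018.233765
k: max(0,(-1)−(-2))=1 … min(4+(-1),4−(-2))=3
  k=1: (−1)^0·1018.2338/(240)·0.2667^7·0.9638^1 = +0.000392
  k=2: (−1)^1·1018.2338/(48)·0.2667^5·0.9638^3 = -0.025615
  k=3: (−1)^2·1018.2338/(72)·0.2667^3·0.9638^5 = +0.223042
d^4_{-2,-1}(2.6017) = +0.000392 -0.025615 +0.223042 = +0.197819
|D^4_{-2,-1}|² = |d^4_{-2,-1}(β)|² = (+0.197819)² = 0.039132 (the z-rotation phases have unit modulus)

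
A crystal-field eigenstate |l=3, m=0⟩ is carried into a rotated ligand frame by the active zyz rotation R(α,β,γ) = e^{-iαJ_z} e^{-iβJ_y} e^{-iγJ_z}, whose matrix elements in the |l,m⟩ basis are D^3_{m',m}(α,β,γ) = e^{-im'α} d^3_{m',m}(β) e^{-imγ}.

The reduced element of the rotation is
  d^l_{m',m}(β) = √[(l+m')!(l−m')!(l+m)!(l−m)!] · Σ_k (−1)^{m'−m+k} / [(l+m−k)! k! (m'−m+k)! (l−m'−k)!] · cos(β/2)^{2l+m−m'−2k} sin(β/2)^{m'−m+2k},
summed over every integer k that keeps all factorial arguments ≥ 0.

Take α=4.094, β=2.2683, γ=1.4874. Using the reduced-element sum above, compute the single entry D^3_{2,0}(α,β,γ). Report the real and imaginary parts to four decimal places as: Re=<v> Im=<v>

D^3_{2,0}(4.0940,2.2683,1.4874) = e^{-i·2·4.0940}·d^3_{2,0}(2.2683)·e^{-i·0·1.4874}. Compute d first:
Half-angle: c=0.422903, s=0.906175. N=√(120·1·6·6)=65.726707
Admissible k: 0..1 (factorial args all ≥0)
  k=0: (−1)^2·65.7267/(12)·0.4229^4·0.9062^2 = +0.143862
  k=1: (−1)^3·65.7267/(12)·0.4229^2·0.9062^4 = -0.660526
d^3_{2,0}(2.2683) = +0.143862 -0.660526 = -0.516664
D = (-0.327842-0.944733i)·(-0.516664)·(+1.000000+0.000000i) = +0.169384+0.488109i

Re=0.1694 Im=0.4881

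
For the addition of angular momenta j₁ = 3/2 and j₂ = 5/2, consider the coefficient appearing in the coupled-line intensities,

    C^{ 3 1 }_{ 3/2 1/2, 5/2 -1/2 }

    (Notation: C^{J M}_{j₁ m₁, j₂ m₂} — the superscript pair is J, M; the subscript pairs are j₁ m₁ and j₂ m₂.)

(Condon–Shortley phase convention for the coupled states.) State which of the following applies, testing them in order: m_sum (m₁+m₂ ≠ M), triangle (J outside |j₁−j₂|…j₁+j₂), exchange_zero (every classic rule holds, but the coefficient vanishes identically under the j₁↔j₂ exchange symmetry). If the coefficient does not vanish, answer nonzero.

m_sum

m-sum: m₁+m₂ = 1/2+(-1/2) = 0, M = 1  ✗ ⇒ coefficient is 0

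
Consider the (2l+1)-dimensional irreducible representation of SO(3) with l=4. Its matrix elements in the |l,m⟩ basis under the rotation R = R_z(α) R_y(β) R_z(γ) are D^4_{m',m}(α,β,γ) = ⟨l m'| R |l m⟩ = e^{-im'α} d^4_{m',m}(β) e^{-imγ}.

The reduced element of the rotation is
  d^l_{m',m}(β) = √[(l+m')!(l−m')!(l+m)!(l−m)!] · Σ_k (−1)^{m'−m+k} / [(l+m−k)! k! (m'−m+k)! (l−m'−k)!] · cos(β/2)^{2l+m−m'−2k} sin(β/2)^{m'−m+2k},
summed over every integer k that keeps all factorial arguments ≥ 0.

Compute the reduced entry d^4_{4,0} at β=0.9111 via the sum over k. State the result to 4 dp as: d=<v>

d^4_{4,0}(β=0.9111) via the finite sum:
c=cos(0.911100/2)=0.898019, s=sin(0.911100/2)=0.439956; N=√[40320·1·24·24]=4819.161753
k∈{0} keeps every argument non-negative
  k=0: (−1)^4·4819.1618/(576)·0.8980^4·0.4400^4 = +0.203859
d^4_{4,0}(0.9111) = +0.203859

d=0.2039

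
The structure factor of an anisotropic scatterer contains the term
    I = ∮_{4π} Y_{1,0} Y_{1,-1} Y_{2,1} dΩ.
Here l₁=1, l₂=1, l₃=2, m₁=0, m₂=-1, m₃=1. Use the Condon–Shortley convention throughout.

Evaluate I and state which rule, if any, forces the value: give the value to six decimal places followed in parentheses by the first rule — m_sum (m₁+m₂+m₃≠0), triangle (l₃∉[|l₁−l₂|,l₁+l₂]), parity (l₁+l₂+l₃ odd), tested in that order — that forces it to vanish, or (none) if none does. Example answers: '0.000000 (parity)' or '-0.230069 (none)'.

m-sum 0 ✓  L=4 even ✓  0≤2≤2 ✓
Π(2lᵢ+1) = 3×3×5 = 45
triangle coeff Δ(1,1,2) = 1/30
Σ_t [0,0]: t=0:+1/1 = 1/1
(3j)²=2/15 [(1 1 2; 0 0 0)], sign=+1
Σ_t [0,0]: t=0:+1/2 = 1/2
(3j)²=1/10 [(1 1 2; 0 -1 1)], sign=-1
⇒ 4πI² = 3/5
I = (-1)√(3/5/(4π)) = -0.21850969
No selection rule forces the value: the integral is nonzero (none).

-0.218510 (none)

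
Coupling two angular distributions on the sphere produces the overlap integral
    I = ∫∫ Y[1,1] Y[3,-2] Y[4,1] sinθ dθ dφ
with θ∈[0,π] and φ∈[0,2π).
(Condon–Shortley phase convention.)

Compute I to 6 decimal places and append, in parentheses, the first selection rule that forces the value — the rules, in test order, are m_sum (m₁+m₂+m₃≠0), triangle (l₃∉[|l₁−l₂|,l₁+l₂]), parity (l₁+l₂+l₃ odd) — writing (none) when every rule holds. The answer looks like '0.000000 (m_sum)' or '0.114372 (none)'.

-0.106622 (none)

Checks pass: Σm=0; 8 even; l₃=4∈[2,4].
(2·1+1)(2·3+1)(2·4+1) = 189
Δ: 0! 2! 6! / 9! → 1/252
sum: t=0:+1/36 = 1/36
3j²(1 3 4; 0 0 0) = Δ·Π!·Σ² = 4/63  (sign +1)
sum: t=0:+1/240 = 1/240
3j²(1 3 4; 1 -2 1) = Δ·Π!·Σ² = 1/84  (sign -1)
combine: 4πI² = 189·4/63·1/84 = 1/7
take √, sign -1: I = -0.10662181
No selection rule forces the value: the integral is nonzero (none).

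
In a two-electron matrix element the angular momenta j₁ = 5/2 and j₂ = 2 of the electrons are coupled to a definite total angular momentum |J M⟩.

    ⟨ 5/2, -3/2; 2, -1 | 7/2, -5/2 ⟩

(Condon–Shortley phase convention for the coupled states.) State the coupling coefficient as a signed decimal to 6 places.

−√(1/63) = -0.125988

j₁+j₂−J=1  J+j₁−j₂=4  J−j₁+j₂=3  j₁+j₂+J+1=9
(j₁±m₁, j₂±m₂, J±M) = (1,4,1,3,1,6)
P² = 2304/7
sum k=0..1:
  [0] +1/48 = 1/48
  [1] −1/36 = -1/36
S = -1/144
C² = P²·S² = 1/63 ; C = -0.125988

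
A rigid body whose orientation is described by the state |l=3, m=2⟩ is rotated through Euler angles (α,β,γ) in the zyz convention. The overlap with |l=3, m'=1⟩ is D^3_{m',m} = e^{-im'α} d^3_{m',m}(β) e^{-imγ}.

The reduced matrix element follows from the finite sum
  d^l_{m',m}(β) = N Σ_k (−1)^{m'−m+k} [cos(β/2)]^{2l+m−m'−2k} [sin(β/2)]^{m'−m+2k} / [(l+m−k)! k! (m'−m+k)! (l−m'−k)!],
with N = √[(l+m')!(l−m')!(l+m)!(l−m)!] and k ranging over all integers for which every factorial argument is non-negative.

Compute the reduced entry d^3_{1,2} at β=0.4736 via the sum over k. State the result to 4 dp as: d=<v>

d^3_{1,2}(β=0.4736) via the finite sum:
c=cos(0.473600/2)=0.972094, s=sin(0.473600/2)=0.234593; N=√[24·2·120·1]=75.894664
The bounds max(0,m−m')=1 and min(l+m,l−m')=2 give 2 terms
  k=1: (−1)^0·75.8947/(24)·0.9721^5·0.2346^1 = +0.643955
  k=2: (−1)^1·75.8947/(12)·0.9721^3·0.2346^3 = -0.075007
d^3_{1,2}(0.4736) = +0.643955 -0.075007 = +0.568949

d=0.5689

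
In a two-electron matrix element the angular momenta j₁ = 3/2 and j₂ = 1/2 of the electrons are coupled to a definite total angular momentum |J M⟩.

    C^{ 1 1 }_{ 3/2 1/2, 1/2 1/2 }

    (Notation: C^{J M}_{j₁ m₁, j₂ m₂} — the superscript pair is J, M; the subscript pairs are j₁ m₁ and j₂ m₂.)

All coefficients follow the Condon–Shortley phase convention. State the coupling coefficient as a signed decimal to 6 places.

−√(1/4) ≈ -0.500000

triangle: 1!×2!×0!/4! = 2/24
(j±m)!: 2!×1!×1!×0!×2!×0! = 4
prefactor² = (2J+1)×Δ×N² = 1
  k=1: −1/(1!×0!×0!×0!×2!×0!) = -1/2
Σ = -1/2  ⇒  CG² = 1×(-1/2)² = 1/4
CG = −√(1/4) = -0.500000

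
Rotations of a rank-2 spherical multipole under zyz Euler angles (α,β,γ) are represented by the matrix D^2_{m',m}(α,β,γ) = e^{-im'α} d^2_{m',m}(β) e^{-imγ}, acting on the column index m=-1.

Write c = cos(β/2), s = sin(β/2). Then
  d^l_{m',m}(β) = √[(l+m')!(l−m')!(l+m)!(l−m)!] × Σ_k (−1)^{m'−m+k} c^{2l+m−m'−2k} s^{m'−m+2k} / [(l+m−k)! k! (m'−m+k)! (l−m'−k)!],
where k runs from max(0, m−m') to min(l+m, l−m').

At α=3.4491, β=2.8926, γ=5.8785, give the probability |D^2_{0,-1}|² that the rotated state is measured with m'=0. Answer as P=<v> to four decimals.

Split into d^2_{0,-1}(β=2.8926) × two z-phases.
c=cos(2.892600/2)=0.124175, s=sin(2.892600/2)=0.992260; N=√[2·2·1·6]=4.898979
k: max(0,(-1)−(0))=0 … min(2+(-1),2−(0))=1
  k=0: (−1)^1·4.8990/(2)·0.1242^3·0.9923^1 = -0.004654
  k=1: (−1)^2·4.8990/(2)·0.1242^1·0.9923^3 = +0.297157
d^2_{0,-1}(2.8926) = -0.004654 +0.297157 = +0.292504
|D^2_{0,-1}|² = |d^2_{0,-1}(β)|² = (+0.292504)² = 0.085558 (the z-rotation phases have unit modulus)

P=0.0856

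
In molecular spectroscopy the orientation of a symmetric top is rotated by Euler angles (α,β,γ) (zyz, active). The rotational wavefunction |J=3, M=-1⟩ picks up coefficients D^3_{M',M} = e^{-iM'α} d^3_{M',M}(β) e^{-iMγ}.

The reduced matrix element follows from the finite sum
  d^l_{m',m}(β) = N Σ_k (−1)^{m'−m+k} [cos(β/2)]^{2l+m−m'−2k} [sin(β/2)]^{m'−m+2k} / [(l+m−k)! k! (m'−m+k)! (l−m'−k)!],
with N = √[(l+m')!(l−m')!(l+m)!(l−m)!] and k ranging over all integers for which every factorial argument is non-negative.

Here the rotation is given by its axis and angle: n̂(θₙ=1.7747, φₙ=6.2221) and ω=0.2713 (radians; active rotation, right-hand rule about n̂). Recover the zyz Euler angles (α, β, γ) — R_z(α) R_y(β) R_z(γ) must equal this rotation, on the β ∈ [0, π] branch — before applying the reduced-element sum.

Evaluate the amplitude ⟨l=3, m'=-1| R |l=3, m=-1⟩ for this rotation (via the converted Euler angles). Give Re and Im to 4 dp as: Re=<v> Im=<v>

Axis–angle → zyz. n̂ = (sinθₙcosφₙ, sinθₙsinφₙ, cosθₙ) = (+0.977457, -0.059783, -0.202494), ω = 0.2713.
R = I cosω + sinω [n̂]ₓ + (1−cosω) n̂n̂ᵀ gives
  R = [+0.998369, +0.052128, -0.023260; -0.056402, +0.963554, -0.261500; +0.008781, +0.262386, +0.964923]
β = atan2(√(R₁₃²+R₂₃²), R₃₃) = 0.265646; α = atan2(R₂₃, R₁₃) mod 2π = 4.623673; γ = atan2(R₃₂, −R₃₁) mod 2π = 1.604251
D^3_{-1,-1}(4.6237,0.2656,1.6043) = e^{-i·-1·4.6237}·d^3_{-1,-1}(0.2656)·e^{-i·-1·1.6043}. Compute d first:
With c≡cos(β/2)=0.991192 and s≡sin(β/2)=0.132433, N=[2·24·2·24]^{1/2}=48.000000
The bounds max(0,m−m')=0 and min(l+m,l−m')=2 give 3 terms
  k=0: (−1)^0·48.0000/(48)·0.9912^6·0.1324^0 = +0.948302
  k=1: (−1)^1·48.0000/(6)·0.9912^4·0.1324^2 = -0.135429
  k=2: (−1)^2·48.0000/(8)·0.9912^2·0.1324^4 = +0.001813
d^3_{-1,-1}(0.2656) = +0.948302 -0.135429 +0.001813 = +0.814686
Attach z-rotation phases: D = e^{-i(-1)(4.6237)}·(+0.814686)·e^{-i(-1)(1.6043)} = +0.813442-0.044998i

Re=0.8134 Im=-0.0450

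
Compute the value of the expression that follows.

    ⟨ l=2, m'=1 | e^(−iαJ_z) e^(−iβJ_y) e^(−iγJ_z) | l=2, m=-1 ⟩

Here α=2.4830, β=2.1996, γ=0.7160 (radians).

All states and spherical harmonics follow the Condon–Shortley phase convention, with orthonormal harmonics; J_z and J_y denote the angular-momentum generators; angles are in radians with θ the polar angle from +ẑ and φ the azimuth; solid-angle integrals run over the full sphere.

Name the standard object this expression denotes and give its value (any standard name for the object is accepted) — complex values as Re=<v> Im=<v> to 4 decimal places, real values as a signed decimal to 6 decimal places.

This is a Wigner D-matrix element — the rotation-matrix element ⟨l m'| R(α,β,γ) |l m⟩ in the angular-momentum basis.
D^2_{1,-1}(2.4830,2.1996,0.7160) = e^{-i·1·2.4830}·d^2_{1,-1}(2.1996)·e^{-i·-1·0.7160}. Compute d first:
c=cos(2.199600/2)=0.453774, s=sin(2.199600/2)=0.891117; N=√[6·1·1·6]=6.000000
Admissible k: 0..1 (factorial args all ≥0)
  k=0: (−1)^2·6.0000/(2)·0.4538^2·0.8911^2 = +0.490535
  k=1: (−1)^3·6.0000/(6)·0.4538^0·0.8911^4 = -0.630577
d^2_{1,-1}(2.1996) = +0.490535 -0.630577 = -0.140042
Attach z-rotation phases: D = e^{-i(1)(2.4830)}·(-0.140042)·e^{-i(-1)(0.7160)} = +0.027301+0.137355i

Wigner D-matrix element, Re=0.0273 Im=0.1374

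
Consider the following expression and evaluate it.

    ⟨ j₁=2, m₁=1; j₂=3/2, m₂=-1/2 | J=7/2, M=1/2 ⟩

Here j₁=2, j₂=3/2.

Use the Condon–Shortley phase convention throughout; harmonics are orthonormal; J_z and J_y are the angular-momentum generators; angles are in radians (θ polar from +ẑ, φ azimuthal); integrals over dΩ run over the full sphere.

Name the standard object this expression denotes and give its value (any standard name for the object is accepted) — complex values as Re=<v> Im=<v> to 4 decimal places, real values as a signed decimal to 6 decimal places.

Clebsch–Gordan coefficient, +√(12/35) ≈ +0.585540

This is a Clebsch–Gordan (vector-coupling) coefficient.
triangle: 0!*4!*3!/8! = 144/40320
(j±m)!: 3!*1!*1!*2!*4!*3! = 1728
prefactor² = (2J+1)*Δ*N² = 1728/35
  k=0: +1/(0!*0!*1!*1!*3!*2!) = 1/12
Σ = 1/12  ⇒  CG² = 1728/35*(1/12)² = 12/35
CG = +√(12/35) = +0.585540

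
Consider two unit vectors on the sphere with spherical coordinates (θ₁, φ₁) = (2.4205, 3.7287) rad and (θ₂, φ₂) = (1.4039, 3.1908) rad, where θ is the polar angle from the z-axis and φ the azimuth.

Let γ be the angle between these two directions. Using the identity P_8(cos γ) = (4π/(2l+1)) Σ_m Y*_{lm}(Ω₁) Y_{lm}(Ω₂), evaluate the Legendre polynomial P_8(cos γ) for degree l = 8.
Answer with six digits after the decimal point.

-0.223183

Expand P_8 via completeness: Σ_{m} conj(Y_{8,m}) at Ω₁ times Y_{8,m} at Ω₂ —
  term(m=-8) = (-0.003411, -0.007866)   from Y*(Ω₁)=(-0.000289, -0.018602), Y(Ω₂)=(0.425595, -0.176766)
  term(m=-7) = (0.021340, 0.015355)   from Y*(Ω₁)=(-0.047986, -0.069746), Y(Ω₂)=(-0.292301, 0.104864)
  term(m=-6) = (0.047004, 0.004043)   from Y*(Ω₁)=(-0.215909, -0.086500), Y(Ω₂)=(-0.194058, 0.059019)
  term(m=-5) = (-0.122595, 0.059537)   from Y*(Ω₁)=(-0.409559, 0.085607), Y(Ω₂)=(0.315917, -0.079335)
  term(m=-4) = (-0.026283, 0.040047)   from Y*(Ω₁)=(-0.316466, 0.321420), Y(Ω₂)=(0.104145, -0.020768)
  term(m=-3) = (0.001938, -0.045149)   from Y*(Ω₁)=(-0.026601, 0.137926), Y(Ω₂)=(-0.318213, 0.047319)
  term(m=-2) = (0.009076, 0.016813)   from Y*(Ω₁)=(-0.120536, -0.287833), Y(Ω₂)=(-0.060930, 0.006016)
  term(m=-1) = (-0.083420, -0.049767)   from Y*(Ω₁)=(-0.254861, -0.169578), Y(Ω₂)=(0.316932, -0.015608)
  term(m=+0) = (0.010777, 0.000000)   from Y*(Ω₁)=(0.225603, -0.000000), Y(Ω₂)=(0.047771, 0.000000)
  term(m=+1) = (-0.083420, 0.049767)   from Y*(Ω₁)=(0.254861, -0.169578), Y(Ω₂)=(-0.316932, -0.015608)
  term(m=+2) = (0.009076, -0.016813)   from Y*(Ω₁)=(-0.120536, 0.287833), Y(Ω₂)=(-0.060930, -0.006016)
  term(m=+3) = (0.001938, 0.045149)   from Y*(Ω₁)=(0.026601, 0.137926), Y(Ω₂)=(0.318213, 0.047319)
  term(m=+4) = (-0.026283, -0.040047)   from Y*(Ω₁)=(-0.316466, -0.321420), Y(Ω₂)=(0.104145, 0.020768)
  term(m=+5) = (-0.122595, -0.059537)   from Y*(Ω₁)=(0.409559, 0.085607), Y(Ω₂)=(-0.315917, -0.079335)
  term(m=+6) = (0.047004, -0.004043)   from Y*(Ω₁)=(-0.215909, 0.086500), Y(Ω₂)=(-0.194058, -0.059019)
  term(m=+7) = (0.021340, -0.015355)   from Y*(Ω₁)=(0.047986, -0.069746), Y(Ω₂)=(0.292301, 0.104864)
  term(m=+8) = (-0.003411, 0.007866)   from Y*(Ω₁)=(-0.000289, 0.018602), Y(Ω₂)=(0.425595, 0.176766)
Σ over m = (-0.301926, -0.000000); ×(4π/17) → (-0.223183, -0.000000). Real part: -0.223183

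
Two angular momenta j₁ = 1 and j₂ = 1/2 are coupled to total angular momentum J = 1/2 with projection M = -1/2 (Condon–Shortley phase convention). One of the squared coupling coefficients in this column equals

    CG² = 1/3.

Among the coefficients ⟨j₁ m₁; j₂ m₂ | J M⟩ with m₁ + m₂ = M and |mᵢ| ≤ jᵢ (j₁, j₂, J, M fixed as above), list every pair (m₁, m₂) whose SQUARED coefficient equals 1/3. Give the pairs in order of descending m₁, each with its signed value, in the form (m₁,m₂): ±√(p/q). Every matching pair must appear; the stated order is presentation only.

Admissible pairs with m₁+m₂ = M = -1/2: (-1,1/2), (0,-1/2)
  (m₁,m₂)=(0,-1/2): CG² = 1/3, CG = +√(1/3)   ← matches the target
  (m₁,m₂)=(-1,1/2): CG² = 2/3, CG = −√(2/3)
Pairs with CG² = 1/3: (0,-1/2): +√(1/3)

(0,-1/2): +√(1/3)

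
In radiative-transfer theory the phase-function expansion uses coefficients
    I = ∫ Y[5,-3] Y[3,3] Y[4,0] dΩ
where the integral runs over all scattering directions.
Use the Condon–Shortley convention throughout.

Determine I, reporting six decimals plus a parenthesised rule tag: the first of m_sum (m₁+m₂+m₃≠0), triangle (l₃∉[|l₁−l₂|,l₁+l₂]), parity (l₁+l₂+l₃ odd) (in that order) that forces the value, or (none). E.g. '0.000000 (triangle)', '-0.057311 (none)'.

Rules hold: Σm=0, L=12 even, 2≤4≤8.
N = 11·7·9 = 693
Δ = 4!·6!·2!/13! = 1/180180
Racah Σ t=1..3: t=1:−1/576 t=2:+1/144 t=3:−1/576 = 1/288
⇒ 3j(5 3 4; 0 0 0)² = 20/1001, sgn +1
Racah Σ t=4..4: t=4:+1/2304 = 1/2304
⇒ 3j(5 3 4; -3 3 0)² = 5/143, sgn +1
4πI² = N·(3j₀)²·(3jₘ)² = 900/1859
I = +1·√(0.484131/4π) = 0.19628026
No selection rule forces the value: the integral is nonzero (none).

0.196280 (none)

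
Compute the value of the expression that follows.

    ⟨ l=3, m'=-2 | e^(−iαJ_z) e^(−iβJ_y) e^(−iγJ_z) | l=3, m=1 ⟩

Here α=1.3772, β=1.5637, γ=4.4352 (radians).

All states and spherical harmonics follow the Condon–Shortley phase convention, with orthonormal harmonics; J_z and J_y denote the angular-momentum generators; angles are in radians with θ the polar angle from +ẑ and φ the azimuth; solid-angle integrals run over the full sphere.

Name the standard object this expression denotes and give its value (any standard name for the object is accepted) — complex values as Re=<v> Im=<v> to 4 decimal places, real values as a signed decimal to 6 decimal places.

Wigner D-matrix element, Re=-0.0440 Im=-0.3984

This is a Wigner D-matrix element — the rotation-matrix element ⟨l m'| R(α,β,γ) |l m⟩ in the angular-momentum basis.
Split into d^3_{-2,1}(β=1.5637) × two z-phases.
With c≡cos(β/2)=0.709611 and s≡sin(β/2)=0.704593, N=[1·120·24·2]^{1/2}=75.894664
k: max(0,(1)−(-2))=3 … min(3+(1),3−(-2))=4
  k=3: (−1)^0·75.8947/(12)·0.7096^3·0.7046^3 = +0.790510
  k=4: (−1)^1·75.8947/(24)·0.7096^1·0.7046^5 = -0.389685
d^3_{-2,1}(1.5637) = +0.790510 -0.389685 = +0.400825
Phases: e^{-i·(-2)·1.3772}=-0.925973+0.377590i, e^{-i·(1)·4.4352}=-0.273653+0.961828i ⇒ D=-0.044003-0.398402i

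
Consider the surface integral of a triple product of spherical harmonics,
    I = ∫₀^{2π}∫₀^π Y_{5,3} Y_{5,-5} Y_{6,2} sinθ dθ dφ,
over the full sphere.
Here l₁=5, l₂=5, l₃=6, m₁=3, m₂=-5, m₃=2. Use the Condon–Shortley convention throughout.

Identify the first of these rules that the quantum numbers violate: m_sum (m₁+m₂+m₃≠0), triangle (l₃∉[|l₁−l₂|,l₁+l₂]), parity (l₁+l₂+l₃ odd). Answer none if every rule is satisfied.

none

azimuthal sum: 3 − 5 + 2 = 0  ✓
0 ≤ 6 ≤ 10 (triangle on l)  ✓
L = 5 + 5 + 6 = 16 (even)  ✓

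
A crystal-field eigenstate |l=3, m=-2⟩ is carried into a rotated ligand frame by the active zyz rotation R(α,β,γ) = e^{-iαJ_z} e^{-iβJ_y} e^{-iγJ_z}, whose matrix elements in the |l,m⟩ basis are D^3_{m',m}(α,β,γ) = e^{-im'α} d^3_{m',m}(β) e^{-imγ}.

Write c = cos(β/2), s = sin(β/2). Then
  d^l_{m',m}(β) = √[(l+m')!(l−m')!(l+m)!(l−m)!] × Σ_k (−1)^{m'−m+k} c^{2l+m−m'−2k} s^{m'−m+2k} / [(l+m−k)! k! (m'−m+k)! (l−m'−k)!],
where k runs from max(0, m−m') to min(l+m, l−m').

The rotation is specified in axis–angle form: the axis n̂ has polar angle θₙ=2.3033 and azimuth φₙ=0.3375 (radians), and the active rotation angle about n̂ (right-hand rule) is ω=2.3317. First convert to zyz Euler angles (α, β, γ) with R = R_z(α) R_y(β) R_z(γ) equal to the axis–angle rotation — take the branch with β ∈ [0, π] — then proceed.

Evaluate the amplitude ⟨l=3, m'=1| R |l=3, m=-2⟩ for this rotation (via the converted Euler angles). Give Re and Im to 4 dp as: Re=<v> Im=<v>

Re=0.3988 Im=-0.1890

Axis–angle → zyz. n̂ = (sinθₙcosφₙ, sinθₙsinφₙ, cosθₙ) = (+0.701558, +0.246195, -0.668733), ω = 2.3317.
R = I cosω + sinω [n̂]ₓ + (1−cosω) n̂n̂ᵀ gives
  R = [+0.142006, +0.776130, -0.614376; -0.192481, -0.587167, -0.786248; -0.970971, +0.229907, +0.066009]
β = atan2(√(R₁₃²+R₂₃²), R₃₃) = 1.504739; α = atan2(R₂₃, R₁₃) mod 2π = 4.049092; γ = atan2(R₃₂, −R₃₁) mod 2π = 0.232499
Split into d^3_{1,-2}(β=1.5047) × two z-phases.
With c≡cos(β/2)=0.730072 and s≡sin(β/2)=0.683371, N=[24·2·1·120]^{1/2}=75.894664
k∈{0,1} keeps every argument non-negative
  k=0: (−1)^3·75.8947/(12)·0.7301^3·0.6834^3 = -0.785408
  k=1: (−1)^4·75.8947/(24)·0.7301^1·0.6834^5 = +0.344070
d^3_{1,-2}(1.5047) = -0.785408 +0.344070 = -0.441338
D = (-0.615718+0.787966i)·(-0.441338)·(+0.893822+0.448421i) = +0.398830-0.188981i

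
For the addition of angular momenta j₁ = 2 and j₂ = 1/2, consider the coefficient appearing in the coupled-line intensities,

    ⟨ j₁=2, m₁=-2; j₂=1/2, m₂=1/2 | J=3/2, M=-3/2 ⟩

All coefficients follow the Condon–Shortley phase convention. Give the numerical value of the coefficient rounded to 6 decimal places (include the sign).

√[4·1!3!0!/5! · 0!4!1!0!0!3!] = √(144/5)
  +(−1)^1/∏(1,0,3,0,0,0)! = -1/6  (running -1/6)
⟨..|..⟩ = √(144/5)·(-1/6) = -0.894427

−√(4/5) = -0.894427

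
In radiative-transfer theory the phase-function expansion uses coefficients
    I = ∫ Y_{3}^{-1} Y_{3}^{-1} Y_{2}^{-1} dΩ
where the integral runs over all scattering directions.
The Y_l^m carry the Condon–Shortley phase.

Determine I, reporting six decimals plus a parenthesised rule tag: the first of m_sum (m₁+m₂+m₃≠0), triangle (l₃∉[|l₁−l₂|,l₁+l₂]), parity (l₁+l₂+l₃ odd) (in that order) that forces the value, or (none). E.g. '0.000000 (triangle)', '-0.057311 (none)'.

0.000000 (m_sum)

Σmᵢ = -3 ≠ 0, so the φ-integral vanishes; I = 0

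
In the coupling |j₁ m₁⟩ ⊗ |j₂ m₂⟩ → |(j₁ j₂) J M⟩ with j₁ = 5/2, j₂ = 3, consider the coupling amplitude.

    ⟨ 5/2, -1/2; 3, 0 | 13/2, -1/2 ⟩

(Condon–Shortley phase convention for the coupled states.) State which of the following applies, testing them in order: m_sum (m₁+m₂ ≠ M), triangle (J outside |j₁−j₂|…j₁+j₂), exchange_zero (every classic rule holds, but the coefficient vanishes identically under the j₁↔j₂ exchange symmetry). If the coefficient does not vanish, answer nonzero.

m-sum: m₁+m₂ = -1/2+0 = -1/2, M = -1/2  ✓
triangle: need |j₁−j₂| ≤ J ≤ j₁+j₂, i.e. J ∈ [1/2, 11/2]; J = 13/2 is outside ✗ ⇒ coefficient is 0

triangle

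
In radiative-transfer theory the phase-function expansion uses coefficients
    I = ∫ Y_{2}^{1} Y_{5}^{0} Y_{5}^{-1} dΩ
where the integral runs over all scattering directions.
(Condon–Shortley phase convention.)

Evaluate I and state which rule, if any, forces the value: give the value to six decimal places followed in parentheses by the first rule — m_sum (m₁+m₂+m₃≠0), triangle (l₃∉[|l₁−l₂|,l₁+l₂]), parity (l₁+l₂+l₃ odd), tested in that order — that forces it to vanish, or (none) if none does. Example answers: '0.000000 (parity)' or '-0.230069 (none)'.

Checks pass: Σm=0; 12 even; l₃=5∈[3,7].
(2·2+1)(2·5+1)(2·5+1) = 605
Δ: 2! 2! 8! / 13! → 1/38610
sum: t=0:+1/2880 t=1:−1/576 t=2:+1/2880 = -1/960
3j²(2 5 5; 0 0 0) = Δ·Π!·Σ² = 10/429  (sign +1)
sum: t=0:+1/1440 t=1:−1/1152 = -1/5760
3j²(2 5 5; 1 0 -1) = Δ·Π!·Σ² = 1/858  (sign -1)
combine: 4πI² = 605·10/429·1/858 = 25/1521
take √, sign -1: I = -0.03616600
No selection rule forces the value: the integral is nonzero (none).

-0.036166 (none)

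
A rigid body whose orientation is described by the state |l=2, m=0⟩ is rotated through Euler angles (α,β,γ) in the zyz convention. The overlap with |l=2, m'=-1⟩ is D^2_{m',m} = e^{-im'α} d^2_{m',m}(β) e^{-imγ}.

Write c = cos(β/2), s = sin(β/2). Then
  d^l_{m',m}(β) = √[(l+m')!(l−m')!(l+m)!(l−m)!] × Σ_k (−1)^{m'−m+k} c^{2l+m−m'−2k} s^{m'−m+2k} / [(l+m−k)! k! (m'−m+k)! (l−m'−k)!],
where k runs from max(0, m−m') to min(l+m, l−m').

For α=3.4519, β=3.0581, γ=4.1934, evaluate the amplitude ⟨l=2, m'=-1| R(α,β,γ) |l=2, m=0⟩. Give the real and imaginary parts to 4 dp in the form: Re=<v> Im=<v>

Re=0.0969 Im=0.0311

Split into d^2_{-1,0}(β=3.0581) × two z-phases.
With c≡cos(β/2)=0.041734 and s≡sin(β/2)=0.999129, N=[1·6·2·2]^{1/2}=4.898979
Admissible k: 1..2 (factorial args all ≥0)
  k=1: (−1)^0·4.8990/(2)·0.0417^3·0.9991^1 = +0.000178
  k=2: (−1)^1·4.8990/(2)·0.0417^1·0.9991^3 = -0.101961
d^2_{-1,0}(3.0581) = +0.000178 -0.101961 = -0.101783
D = (-0.952240-0.305351i)·(-0.101783)·(+1.000000+0.000000i) = +0.096921+0.031079i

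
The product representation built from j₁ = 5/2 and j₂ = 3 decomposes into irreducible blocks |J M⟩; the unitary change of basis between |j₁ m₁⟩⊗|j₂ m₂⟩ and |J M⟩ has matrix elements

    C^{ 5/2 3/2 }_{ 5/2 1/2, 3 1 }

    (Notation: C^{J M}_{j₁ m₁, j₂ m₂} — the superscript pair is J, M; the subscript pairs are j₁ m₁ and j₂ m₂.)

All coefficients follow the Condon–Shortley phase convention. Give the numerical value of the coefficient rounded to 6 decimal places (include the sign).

triangle: 3!*2!*3!/9! = 72/362880
(j±m)!: 3!*2!*4!*2!*4!*1! = 13824
prefactor² = (2J+1)*Δ*N² = 576/35
  k=1: −1/(1!*2!*1!*3!*1!*0!) = -1/12
  k=2: +1/(2!*1!*0!*2!*2!*1!) = 1/8
Σ = 1/24  ⇒  CG² = 576/35*(1/24)² = 1/35
CG = +√(1/35) = +0.169031

+√(1/35) = +0.169031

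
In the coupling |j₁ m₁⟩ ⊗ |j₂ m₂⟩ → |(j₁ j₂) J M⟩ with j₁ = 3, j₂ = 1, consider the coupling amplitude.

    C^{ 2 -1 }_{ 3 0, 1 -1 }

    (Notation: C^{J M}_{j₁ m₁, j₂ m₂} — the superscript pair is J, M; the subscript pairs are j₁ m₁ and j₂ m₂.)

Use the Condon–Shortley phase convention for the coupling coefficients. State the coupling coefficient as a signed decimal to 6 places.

+0.377964

triangle: 2!·4!·0!/7! = 48/5040
(j±m)!: 3!·3!·0!·2!·1!·3! = 432
prefactor² = (2J+1)·Δ·N² = 144/7
  k=0: +1/(0!·2!·3!·0!·1!·0!) = 1/12
Σ = 1/12  ⇒  CG² = 144/7·(1/12)² = 1/7
CG = +√(1/7) = +0.377964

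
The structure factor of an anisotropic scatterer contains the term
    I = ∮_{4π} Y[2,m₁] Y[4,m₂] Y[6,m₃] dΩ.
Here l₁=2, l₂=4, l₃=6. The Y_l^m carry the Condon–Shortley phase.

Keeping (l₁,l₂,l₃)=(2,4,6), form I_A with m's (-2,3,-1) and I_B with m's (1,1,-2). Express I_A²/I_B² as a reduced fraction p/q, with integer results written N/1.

5/224

l's match ⇒ only the (l;m) 3-j factors differ between A and B.
A: triangle coeff Δ(2,4,6) = 1/6435; Σ_t [0,0]: t=0:+1/120960 = 1/120960; (3j)²=1/1287 [(2 4 6; -2 3 -1)], sign=-1
B: triangle coeff Δ(2,4,6) = 1/6435; Σ_t [0,0]: t=0:+1/4320 = 1/4320; (3j)²=224/6435 [(2 4 6; 1 1 -2)], sign=+1
I_A²/I_B² = (1/1287)/(224/6435) = 5/224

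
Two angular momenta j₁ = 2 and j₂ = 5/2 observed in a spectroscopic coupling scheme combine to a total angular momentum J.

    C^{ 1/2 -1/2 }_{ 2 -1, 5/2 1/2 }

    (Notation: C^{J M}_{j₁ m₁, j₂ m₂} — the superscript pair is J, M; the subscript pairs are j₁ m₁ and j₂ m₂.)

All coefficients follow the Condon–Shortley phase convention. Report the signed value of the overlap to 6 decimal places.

j₁+j₂−J=4  J+j₁−j₂=0  J−j₁+j₂=1  j₁+j₂+J+1=6
(j₁±m₁, j₂±m₂, J±M) = (1,3,3,2,0,1)
P² = 24/5
sum k=3..3:
  [3] −1/6 = -1/6
S = -1/6
C² = P²·S² = 2/15 ; C = -0.365148

−√(2/15) = -0.365148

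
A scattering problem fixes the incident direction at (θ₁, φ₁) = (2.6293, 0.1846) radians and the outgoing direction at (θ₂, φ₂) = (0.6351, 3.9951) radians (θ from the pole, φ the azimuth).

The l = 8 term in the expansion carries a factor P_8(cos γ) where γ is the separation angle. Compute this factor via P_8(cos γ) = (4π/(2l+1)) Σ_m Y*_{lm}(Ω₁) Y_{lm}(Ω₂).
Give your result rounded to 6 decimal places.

-0.325525

Summing Y*_{l m}(θ₁,φ₁)·Y_{l m}(θ₂,φ₂) over m ∈ [−8, 8]; prefactor 4π/(2·8+1) = 0.739198:
  [-8]  conj(Y_{8,-8})(Ω₁) = 0.00016 + 0.00171j ; Y_{8,-8}(Ω₂) = 0.00676 - 0.00410j ; Δ = 0.00001 + 0.00001j
  [-7]  conj(Y_{8,-7})(Ω₁) = -0.00336 - 0.01175j ; Y_{8,-7}(Ω₂) = -0.04090 - 0.01304j ; Δ = -0.00002 + 0.00052j
  [-6]  conj(Y_{8,-6})(Ω₁) = 0.02425 + 0.04856j ; Y_{8,-6}(Ω₂) = 0.05687 + 0.13133j ; Δ = -0.00500 + 0.00595j
  [-5]  conj(Y_{8,-5})(Ω₁) = -0.10162 - 0.13428j ; Y_{8,-5}(Ω₂) = 0.13912 - 0.29183j ; Δ = -0.05333 + 0.01097j
  [-4]  conj(Y_{8,-4})(Ω₁) = 0.27102 + 0.24667j ; Y_{8,-4}(Ω₂) = -0.46205 + 0.12909j ; Δ = -0.15707 - 0.07899j
  [-3]  conj(Y_{8,-3})(Ω₁) = -0.43908 - 0.27150j ; Y_{8,-3}(Ω₂) = 0.31041 + 0.20384j ; Δ = -0.08095 - 0.17378j
  [-2]  conj(Y_{8,-2})(Ω₁) = 0.30642 + 0.11857j ; Y_{8,-2}(Ω₂) = 0.01158 + 0.08447j ; Δ = -0.00647 + 0.02726j
  [-1]  conj(Y_{8,-1})(Ω₁) = 0.21819 + 0.04074j ; Y_{8,-1}(Ω₂) = 0.27339 - 0.31342j ; Δ = 0.07242 - 0.05725j
  [+0]  conj(Y_{8,0})(Ω₁) = -0.41699 + 0.00000j ; Y_{8,0}(Ω₂) = -0.04895 + 0.00000j ; Δ = 0.02041 + 0.00000j
  [+1]  conj(Y_{8,1})(Ω₁) = -0.21819 + 0.04074j ; Y_{8,1}(Ω₂) = -0.27339 - 0.31342j ; Δ = 0.07242 + 0.05725j
  [+2]  conj(Y_{8,2})(Ω₁) = 0.30642 - 0.11857j ; Y_{8,2}(Ω₂) = 0.01158 - 0.08447j ; Δ = -0.00647 - 0.02726j
  [+3]  conj(Y_{8,3})(Ω₁) = 0.43908 - 0.27150j ; Y_{8,3}(Ω₂) = -0.31041 + 0.20384j ; Δ = -0.08095 + 0.17378j
  [+4]  conj(Y_{8,4})(Ω₁) = 0.27102 - 0.24667j ; Y_{8,4}(Ω₂) = -0.46205 - 0.12909j ; Δ = -0.15707 + 0.07899j
  [+5]  conj(Y_{8,5})(Ω₁) = 0.10162 - 0.13428j ; Y_{8,5}(Ω₂) = -0.13912 - 0.29183j ; Δ = -0.05333 - 0.01097j
  [+6]  conj(Y_{8,6})(Ω₁) = 0.02425 - 0.04856j ; Y_{8,6}(Ω₂) = 0.05687 - 0.13133j ; Δ = -0.00500 - 0.00595j
  [+7]  conj(Y_{8,7})(Ω₁) = 0.00336 - 0.01175j ; Y_{8,7}(Ω₂) = 0.04090 - 0.01304j ; Δ = -0.00002 - 0.00052j
  [+8]  conj(Y_{8,8})(Ω₁) = 0.00016 - 0.00171j ; Y_{8,8}(Ω₂) = 0.00676 + 0.00410j ; Δ = 0.00001 - 0.00001j
Σ over m = -0.44038 - 0.00000j; ×(4π/17) → -0.32552 - 0.00000j. Real part: -0.325525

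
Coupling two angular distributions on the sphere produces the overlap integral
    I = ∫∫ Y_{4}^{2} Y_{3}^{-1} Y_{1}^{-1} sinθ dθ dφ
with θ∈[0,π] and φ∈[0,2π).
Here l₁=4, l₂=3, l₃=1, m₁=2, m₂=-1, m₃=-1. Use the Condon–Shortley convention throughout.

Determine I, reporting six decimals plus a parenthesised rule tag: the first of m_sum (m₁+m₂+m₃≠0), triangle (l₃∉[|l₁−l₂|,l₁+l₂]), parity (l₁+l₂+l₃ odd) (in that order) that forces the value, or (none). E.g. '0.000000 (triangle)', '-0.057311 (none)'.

0.238414 (none)

Checks pass: Σm=0; 8 even; l₃=1∈[1,7].
(2·4+1)(2·3+1)(2·1+1) = 189
Δ: 6! 2! 0! / 9! → 1/252
sum: t=3:−1/36 = -1/36
3j²(4 3 1; 0 0 0) = Δ·Π!·Σ² = 4/63  (sign +1)
sum: t=2:+1/96 = 1/96
3j²(4 3 1; 2 -1 -1) = Δ·Π!·Σ² = 5/84  (sign +1)
combine: 4πI² = 189·4/63·5/84 = 5/7
take √, sign +1: I = 0.23841361
No selection rule forces the value: the integral is nonzero (none).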